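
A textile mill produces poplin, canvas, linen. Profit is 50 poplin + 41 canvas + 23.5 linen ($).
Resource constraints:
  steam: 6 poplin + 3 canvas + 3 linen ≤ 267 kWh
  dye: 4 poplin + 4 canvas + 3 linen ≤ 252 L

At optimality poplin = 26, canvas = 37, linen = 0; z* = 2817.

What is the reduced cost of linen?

-9.5

At the optimum: steam uses 267 of 267 (binding); dye uses 252 of 252 (binding).
From A_Bᵀ y = c: 6·y_steam + 4·y_dye = 50; 3·y_steam + 4·y_dye = 41.
Solving: y_steam = 3, y_dye = 8.
Reduced cost of linen: c₃ − yᵀa₃ = 23.5 − (3·3 + 8·3) = 23.5 − 33 = -9.5.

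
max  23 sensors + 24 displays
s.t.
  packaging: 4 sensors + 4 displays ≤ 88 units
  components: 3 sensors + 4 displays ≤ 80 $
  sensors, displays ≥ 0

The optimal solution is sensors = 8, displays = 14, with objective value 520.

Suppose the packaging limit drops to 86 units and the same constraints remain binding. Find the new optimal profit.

510

At the optimum: packaging uses 88 of 88 (binding); components uses 80 of 80 (binding).
Dual feasibility on the basic columns requires 4·y_packaging + 3·y_components = 23, 4·y_packaging + 4·y_components = 24.
Solving: y_packaging = 5, y_components = 1.
Δz = y_packaging·Δb = 5 × (-2) = -10, so new z* = 520 − 10 = 510.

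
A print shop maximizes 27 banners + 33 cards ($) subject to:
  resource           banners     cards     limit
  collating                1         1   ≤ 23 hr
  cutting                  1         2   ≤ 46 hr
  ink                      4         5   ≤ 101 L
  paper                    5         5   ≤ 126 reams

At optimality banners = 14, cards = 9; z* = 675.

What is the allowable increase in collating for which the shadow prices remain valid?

2.2

Binding constraints: collating, ink. The basis is B = [[1,1],[4,5]] with det 1.
Per unit increase in collating, x* moves by d = (5, -4).
The basis stays optimal until paper becomes binding; allowable increase = 2.2 hr.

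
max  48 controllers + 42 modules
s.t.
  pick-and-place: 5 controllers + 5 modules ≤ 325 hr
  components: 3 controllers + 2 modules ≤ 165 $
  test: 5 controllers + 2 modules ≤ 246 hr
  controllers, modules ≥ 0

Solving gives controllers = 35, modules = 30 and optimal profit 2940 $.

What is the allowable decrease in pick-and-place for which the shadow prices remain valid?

13.75

Binding constraints: pick-and-place, components. The basis is B = [[5,5],[3,2]] with det -5.
Per unit decrease in pick-and-place, x* moves by d = (0.4, -0.6).
The basis stays optimal until test becomes binding; allowable decrease = 13.75 hr.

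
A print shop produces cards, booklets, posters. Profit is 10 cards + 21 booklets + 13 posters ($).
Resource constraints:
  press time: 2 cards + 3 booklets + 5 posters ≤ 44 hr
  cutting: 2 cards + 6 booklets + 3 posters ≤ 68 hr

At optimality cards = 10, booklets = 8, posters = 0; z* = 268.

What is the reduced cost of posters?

Check each constraint at x*: press time 44/44 (tight); cutting 68/68 (tight).
From A_Bᵀ y = c: 2·y_press time + 2·y_cutting = 10; 3·y_press time + 6·y_cutting = 21.
Solving: y_press time = 3, y_cutting = 2.
Reduced cost of posters: c₃ − yᵀa₃ = 13 − (3·5 + 2·3) = 13 − 21 = -8.

-8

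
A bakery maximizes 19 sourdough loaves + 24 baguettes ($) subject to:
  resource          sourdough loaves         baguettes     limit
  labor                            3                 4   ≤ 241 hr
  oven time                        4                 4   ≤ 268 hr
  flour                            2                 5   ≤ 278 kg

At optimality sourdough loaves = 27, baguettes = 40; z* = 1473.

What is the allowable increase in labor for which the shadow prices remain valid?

Binding constraints: labor, oven time. The basis is B = [[3,4],[4,4]] with det -4.
Per unit increase in labor, x* moves by d = (-1, 1).
The basis stays optimal until flour becomes binding; allowable increase = 8 hr.

8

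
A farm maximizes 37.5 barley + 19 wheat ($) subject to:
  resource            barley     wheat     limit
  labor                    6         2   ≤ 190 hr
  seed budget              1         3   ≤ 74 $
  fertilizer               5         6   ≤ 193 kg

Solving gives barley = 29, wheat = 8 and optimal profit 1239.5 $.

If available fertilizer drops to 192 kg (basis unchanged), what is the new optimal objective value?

1238

Binding: labor and fertilizer. Non-binding: seed budget (21 unused).
By complementary slackness, y = 0 for the non-binding constraint.
From A_Bᵀ y = c: 6·y_labor + 5·y_fertilizer = 37.5; 2·y_labor + 6·y_fertilizer = 19.
→ y_labor = 5 and y_fertilizer = 1.5.
Δz = y_fertilizer·Δb = 1.5 × (-1) = -1.5, so new z* = 1239.5 − 1.5 = 1238.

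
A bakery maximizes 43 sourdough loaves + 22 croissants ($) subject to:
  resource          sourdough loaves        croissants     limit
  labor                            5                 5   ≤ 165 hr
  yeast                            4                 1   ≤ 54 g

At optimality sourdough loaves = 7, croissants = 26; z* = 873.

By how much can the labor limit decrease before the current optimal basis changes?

Binding constraints: labor, yeast. The basis is B = [[5,5],[4,1]] with det -15.
Per unit decrease in labor, x* moves by d = (0.0667, -0.2667).
The basis stays optimal until croissants reaches 0; allowable decrease = 97.5 hr.

97.5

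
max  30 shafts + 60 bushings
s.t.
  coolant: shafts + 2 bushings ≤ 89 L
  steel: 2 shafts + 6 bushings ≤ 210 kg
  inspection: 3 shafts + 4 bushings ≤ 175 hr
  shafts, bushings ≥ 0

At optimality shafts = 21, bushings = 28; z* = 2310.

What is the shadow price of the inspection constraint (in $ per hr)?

6

At the optimum: coolant uses 77 of 89 (slack = 12); steel uses 210 of 210 (binding); inspection uses 175 of 175 (binding).
Since coolant is not tight, its dual is 0.
The binding rows give the dual system: 2·y_steel + 3·y_inspection = 30 and 6·y_steel + 4·y_inspection = 60.
Solving: y_steel = 6, y_inspection = 6.
Shadow price of inspection = 6.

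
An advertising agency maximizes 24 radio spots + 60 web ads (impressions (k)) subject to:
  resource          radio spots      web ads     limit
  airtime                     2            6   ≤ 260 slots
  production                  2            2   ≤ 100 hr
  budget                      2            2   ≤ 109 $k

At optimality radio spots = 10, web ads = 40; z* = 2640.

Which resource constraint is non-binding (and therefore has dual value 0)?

airtime: 260/260 (binding)
production: 100/100 (binding)
budget: 100/109 (slack 9)
By complementary slackness, a constraint with positive slack has shadow price 0 → budget.

budget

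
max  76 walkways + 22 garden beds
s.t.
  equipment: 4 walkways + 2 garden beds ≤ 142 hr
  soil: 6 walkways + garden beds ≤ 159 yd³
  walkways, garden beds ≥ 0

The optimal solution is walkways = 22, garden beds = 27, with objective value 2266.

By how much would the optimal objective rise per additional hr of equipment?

7

Check each constraint at x*: equipment 142/142 (tight); soil 159/159 (tight).
Dual feasibility on the basic columns requires 4·y_equipment + 6·y_soil = 76, 2·y_equipment + 1·y_soil = 22.
→ y_equipment = 7 and y_soil = 8.
Shadow price of equipment = 7.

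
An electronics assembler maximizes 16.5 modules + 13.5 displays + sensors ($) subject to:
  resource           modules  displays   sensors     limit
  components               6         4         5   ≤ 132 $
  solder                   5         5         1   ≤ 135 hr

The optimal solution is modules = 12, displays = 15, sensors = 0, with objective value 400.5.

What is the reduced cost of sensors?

-8

At the optimum: components uses 132 of 132 (binding); solder uses 135 of 135 (binding).
Dual feasibility on the basic columns requires 6·y_components + 5·y_solder = 16.5, 4·y_components + 5·y_solder = 13.5.
This yields shadow prices y_components = 1.5, y_solder = 1.5.
Reduced cost of sensors: c₃ − yᵀa₃ = 1 − (1.5·5 + 1.5·1) = 1 − 9 = -8.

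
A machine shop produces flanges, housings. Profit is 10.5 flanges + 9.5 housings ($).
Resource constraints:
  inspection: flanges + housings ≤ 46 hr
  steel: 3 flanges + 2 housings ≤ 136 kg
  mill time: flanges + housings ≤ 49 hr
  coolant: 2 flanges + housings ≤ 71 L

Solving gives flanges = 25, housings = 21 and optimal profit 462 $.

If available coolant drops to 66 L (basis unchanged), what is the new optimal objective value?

Binding: inspection and coolant. Non-binding: steel (19 unused), mill time (3 unused).
By complementary slackness, y = 0 for the non-binding constraints.
The binding rows give the dual system: 1·y_inspection + 2·y_coolant = 10.5 and 1·y_inspection + 1·y_coolant = 9.5.
This yields shadow prices y_inspection = 8.5, y_coolant = 1.
Δz = y_coolant·Δb = 1 × (-5) = -5, so new z* = 462 − 5 = 457.

457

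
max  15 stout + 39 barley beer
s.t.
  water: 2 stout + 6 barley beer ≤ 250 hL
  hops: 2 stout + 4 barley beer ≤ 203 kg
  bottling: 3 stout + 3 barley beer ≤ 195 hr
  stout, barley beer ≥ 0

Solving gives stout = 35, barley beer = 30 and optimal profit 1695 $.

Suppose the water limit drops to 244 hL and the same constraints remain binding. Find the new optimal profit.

Check each constraint at x*: water 250/250 (tight); hops 190/203 (slack 13); bottling 195/195 (tight).
By complementary slackness, y = 0 for the non-binding constraint.
From A_Bᵀ y = c: 2·y_water + 3·y_bottling = 15; 6·y_water + 3·y_bottling = 39.
→ y_water = 6 and y_bottling = 1.
Δz = y_water·Δb = 6 × (-6) = -36, so new z* = 1695 − 36 = 1659.

1659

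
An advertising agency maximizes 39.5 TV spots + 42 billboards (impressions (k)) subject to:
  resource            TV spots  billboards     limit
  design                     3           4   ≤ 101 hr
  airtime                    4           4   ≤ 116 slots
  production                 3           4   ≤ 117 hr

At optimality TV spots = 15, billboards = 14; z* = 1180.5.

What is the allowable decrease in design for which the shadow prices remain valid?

14

Binding constraints: design, airtime. The basis is B = [[3,4],[4,4]] with det -4.
Per unit decrease in design, x* moves by d = (1, -1).
The basis stays optimal until billboards reaches 0; allowable decrease = 14 hr.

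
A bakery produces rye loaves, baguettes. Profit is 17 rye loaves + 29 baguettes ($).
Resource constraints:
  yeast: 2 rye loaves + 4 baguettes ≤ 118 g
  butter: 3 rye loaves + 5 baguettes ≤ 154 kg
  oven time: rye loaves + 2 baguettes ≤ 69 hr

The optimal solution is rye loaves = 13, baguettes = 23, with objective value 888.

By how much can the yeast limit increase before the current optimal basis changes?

5.2

Binding constraints: yeast, butter. The basis is B = [[2,4],[3,5]] with det -2.
Per unit increase in yeast, x* moves by d = (-2.5, 1.5).
The basis stays optimal until rye loaves reaches 0; allowable increase = 5.2 g.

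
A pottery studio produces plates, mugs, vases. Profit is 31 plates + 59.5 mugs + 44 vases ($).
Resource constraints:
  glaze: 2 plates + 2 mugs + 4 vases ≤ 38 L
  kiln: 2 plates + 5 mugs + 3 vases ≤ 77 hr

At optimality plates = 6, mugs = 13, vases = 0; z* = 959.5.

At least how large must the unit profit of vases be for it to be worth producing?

52.5

At the optimum: glaze uses 38 of 38 (binding); kiln uses 77 of 77 (binding).
The binding rows give the dual system: 2·y_glaze + 2·y_kiln = 31 and 2·y_glaze + 5·y_kiln = 59.5.
This yields shadow prices y_glaze = 6, y_kiln = 9.5.
vases enters the basis when its profit ≥ yᵀa₃ = 6·4 + 9.5·3 = 52.5.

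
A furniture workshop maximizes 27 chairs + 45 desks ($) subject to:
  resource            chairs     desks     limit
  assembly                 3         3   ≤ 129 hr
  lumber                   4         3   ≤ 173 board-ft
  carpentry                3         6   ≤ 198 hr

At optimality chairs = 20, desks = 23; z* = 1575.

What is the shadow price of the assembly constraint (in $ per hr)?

3

At the optimum: assembly uses 129 of 129 (binding); lumber uses 149 of 173 (slack = 24); carpentry uses 198 of 198 (binding).
Since lumber is not tight, its dual is 0.
Dual feasibility on the basic columns requires 3·y_assembly + 3·y_carpentry = 27, 3·y_assembly + 6·y_carpentry = 45.
This yields shadow prices y_assembly = 3, y_carpentry = 6.
Shadow price of assembly = 3.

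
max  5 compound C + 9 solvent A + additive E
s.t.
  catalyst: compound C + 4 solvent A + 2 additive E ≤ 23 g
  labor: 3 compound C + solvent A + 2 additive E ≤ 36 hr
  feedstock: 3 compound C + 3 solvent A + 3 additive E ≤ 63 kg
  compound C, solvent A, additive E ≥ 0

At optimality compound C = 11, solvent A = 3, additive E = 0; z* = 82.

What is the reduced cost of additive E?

-5

Check each constraint at x*: catalyst 23/23 (tight); labor 36/36 (tight); feedstock 42/63 (slack 21).
Slack constraints have shadow price 0 (complementary slackness).
Dual feasibility on the basic columns requires 1·y_catalyst + 3·y_labor = 5, 4·y_catalyst + 1·y_labor = 9.
Solving: y_catalyst = 2, y_labor = 1.
Reduced cost of additive E: c₃ − yᵀa₃ = 1 − (2·2 + 1·2) = 1 − 6 = -5.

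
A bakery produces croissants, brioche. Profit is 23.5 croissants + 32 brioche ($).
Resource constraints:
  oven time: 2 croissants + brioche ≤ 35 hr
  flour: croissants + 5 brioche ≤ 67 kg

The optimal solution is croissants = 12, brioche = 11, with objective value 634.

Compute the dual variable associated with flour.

4.5

Both oven time and flour are binding at x*.
The binding rows give the dual system: 2·y_oven time + 1·y_flour = 23.5 and 1·y_oven time + 5·y_flour = 32.
This yields shadow prices y_oven time = 9.5, y_flour = 4.5.
Shadow price of flour = 4.5.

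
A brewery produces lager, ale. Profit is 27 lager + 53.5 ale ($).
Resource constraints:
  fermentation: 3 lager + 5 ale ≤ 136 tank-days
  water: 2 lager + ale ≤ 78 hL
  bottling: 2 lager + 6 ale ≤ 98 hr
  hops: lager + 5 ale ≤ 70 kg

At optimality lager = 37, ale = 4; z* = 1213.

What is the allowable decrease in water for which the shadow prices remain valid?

32.5

Binding constraints: water, bottling. The basis is B = [[2,1],[2,6]] with det 10.
Per unit decrease in water, x* moves by d = (-0.6, 0.2).
The basis stays optimal until hops becomes binding; allowable decrease = 32.5 hL.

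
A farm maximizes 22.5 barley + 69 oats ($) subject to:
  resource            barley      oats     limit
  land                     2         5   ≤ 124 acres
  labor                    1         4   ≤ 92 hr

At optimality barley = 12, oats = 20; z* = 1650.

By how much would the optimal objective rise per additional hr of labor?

8.5

Check each constraint at x*: land 124/124 (tight); labor 92/92 (tight).
The binding rows give the dual system: 2·y_land + 1·y_labor = 22.5 and 5·y_land + 4·y_labor = 69.
→ y_land = 7 and y_labor = 8.5.
Shadow price of labor = 8.5.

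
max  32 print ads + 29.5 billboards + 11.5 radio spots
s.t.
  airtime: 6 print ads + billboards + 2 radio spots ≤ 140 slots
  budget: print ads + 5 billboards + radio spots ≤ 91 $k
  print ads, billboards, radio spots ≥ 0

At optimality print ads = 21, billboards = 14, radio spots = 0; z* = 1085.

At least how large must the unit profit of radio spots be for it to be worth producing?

Both airtime and budget are binding at x*.
From A_Bᵀ y = c: 6·y_airtime + 1·y_budget = 32; 1·y_airtime + 5·y_budget = 29.5.
This yields shadow prices y_airtime = 4.5, y_budget = 5.
radio spots enters the basis when its profit ≥ yᵀa₃ = 4.5·2 + 5·1 = 14.

14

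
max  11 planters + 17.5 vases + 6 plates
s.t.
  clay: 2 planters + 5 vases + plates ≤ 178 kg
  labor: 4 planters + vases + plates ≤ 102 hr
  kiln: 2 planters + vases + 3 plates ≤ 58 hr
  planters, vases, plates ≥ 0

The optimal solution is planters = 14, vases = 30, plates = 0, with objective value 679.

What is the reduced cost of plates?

-4.5

At the optimum: clay uses 178 of 178 (binding); labor uses 86 of 102 (slack = 16); kiln uses 58 of 58 (binding).
By complementary slackness, y = 0 for the non-binding constraint.
The binding rows give the dual system: 2·y_clay + 2·y_kiln = 11 and 5·y_clay + 1·y_kiln = 17.5.
This yields shadow prices y_clay = 3, y_kiln = 2.5.
Reduced cost of plates: c₃ − yᵀa₃ = 6 − (3·1 + 2.5·3) = 6 − 10.5 = -4.5.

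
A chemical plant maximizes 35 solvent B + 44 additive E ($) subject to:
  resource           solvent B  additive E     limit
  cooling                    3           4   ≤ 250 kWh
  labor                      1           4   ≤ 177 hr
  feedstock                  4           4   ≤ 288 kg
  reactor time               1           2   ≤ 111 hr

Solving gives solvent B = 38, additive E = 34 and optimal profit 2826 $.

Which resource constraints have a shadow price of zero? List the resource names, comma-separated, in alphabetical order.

labor, reactor time

cooling: 250/250 (binding)
labor: 174/177 (slack 3)
feedstock: 288/288 (binding)
reactor time: 106/111 (slack 5)
By complementary slackness, a constraint with positive slack has shadow price 0 → labor, reactor time.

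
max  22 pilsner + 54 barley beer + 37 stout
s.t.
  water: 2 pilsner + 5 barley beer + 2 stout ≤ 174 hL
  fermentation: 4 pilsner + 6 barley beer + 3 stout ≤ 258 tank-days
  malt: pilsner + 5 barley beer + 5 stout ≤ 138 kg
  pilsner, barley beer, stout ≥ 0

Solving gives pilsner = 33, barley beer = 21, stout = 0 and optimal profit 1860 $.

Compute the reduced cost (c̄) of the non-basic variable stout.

-5

Binding: fermentation and malt. Non-binding: water (3 unused).
By complementary slackness, y = 0 for the non-binding constraint.
From A_Bᵀ y = c: 4·y_fermentation + 1·y_malt = 22; 6·y_fermentation + 5·y_malt = 54.
This yields shadow prices y_fermentation = 4, y_malt = 6.
Reduced cost of stout: c₃ − yᵀa₃ = 37 − (4·3 + 6·5) = 37 − 42 = -5.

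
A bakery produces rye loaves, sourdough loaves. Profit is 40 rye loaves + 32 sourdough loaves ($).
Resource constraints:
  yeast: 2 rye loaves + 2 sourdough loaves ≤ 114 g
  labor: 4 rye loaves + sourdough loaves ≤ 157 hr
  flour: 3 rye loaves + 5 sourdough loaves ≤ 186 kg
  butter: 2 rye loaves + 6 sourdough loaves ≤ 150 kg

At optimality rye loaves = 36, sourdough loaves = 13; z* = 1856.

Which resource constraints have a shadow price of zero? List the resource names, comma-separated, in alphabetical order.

yeast: 98/114 (slack 16)
labor: 157/157 (binding)
flour: 173/186 (slack 13)
butter: 150/150 (binding)
By complementary slackness, a constraint with positive slack has shadow price 0 → flour, yeast.

flour, yeast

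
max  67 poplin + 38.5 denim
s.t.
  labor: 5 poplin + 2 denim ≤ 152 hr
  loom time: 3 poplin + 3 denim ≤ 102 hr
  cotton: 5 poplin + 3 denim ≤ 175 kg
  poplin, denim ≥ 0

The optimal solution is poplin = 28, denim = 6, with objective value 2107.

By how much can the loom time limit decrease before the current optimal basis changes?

10.8

Binding constraints: labor, loom time. The basis is B = [[5,2],[3,3]] with det 9.
Per unit decrease in loom time, x* moves by d = (0.2222, -0.5556).
The basis stays optimal until denim reaches 0; allowable decrease = 10.8 hr.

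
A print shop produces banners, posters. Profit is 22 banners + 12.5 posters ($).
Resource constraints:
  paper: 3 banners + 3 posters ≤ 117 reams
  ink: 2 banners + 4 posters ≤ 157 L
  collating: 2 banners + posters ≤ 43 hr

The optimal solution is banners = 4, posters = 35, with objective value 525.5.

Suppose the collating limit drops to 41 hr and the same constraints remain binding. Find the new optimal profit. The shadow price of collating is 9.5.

506.5

Δb = -2, so new z* = 525.5 + (9.5)·(-2) = 525.5 − 19 = 506.5.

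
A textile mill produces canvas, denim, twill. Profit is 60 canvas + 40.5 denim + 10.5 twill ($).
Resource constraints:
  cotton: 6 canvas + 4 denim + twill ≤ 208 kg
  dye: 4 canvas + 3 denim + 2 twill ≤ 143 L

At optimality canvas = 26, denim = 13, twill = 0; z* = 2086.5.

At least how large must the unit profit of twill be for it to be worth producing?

12

Both cotton and dye are binding at x*.
The binding rows give the dual system: 6·y_cotton + 4·y_dye = 60 and 4·y_cotton + 3·y_dye = 40.5.
→ y_cotton = 9 and y_dye = 1.5.
twill enters the basis when its profit ≥ yᵀa₃ = 9·1 + 1.5·2 = 12.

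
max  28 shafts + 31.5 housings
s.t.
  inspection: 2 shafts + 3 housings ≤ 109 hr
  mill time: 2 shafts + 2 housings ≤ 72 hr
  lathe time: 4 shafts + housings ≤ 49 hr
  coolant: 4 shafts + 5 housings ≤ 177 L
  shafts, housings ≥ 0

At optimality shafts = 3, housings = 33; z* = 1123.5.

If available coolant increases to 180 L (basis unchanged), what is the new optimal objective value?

At the optimum: inspection uses 105 of 109 (slack = 4); mill time uses 72 of 72 (binding); lathe time uses 45 of 49 (slack = 4); coolant uses 177 of 177 (binding).
By complementary slackness, y = 0 for the non-binding constraints.
Dual feasibility on the basic columns requires 2·y_mill time + 4·y_coolant = 28, 2·y_mill time + 5·y_coolant = 31.5.
This yields shadow prices y_mill time = 7, y_coolant = 3.5.
Δz = y_coolant·Δb = 3.5 × (3) = 10.5, so new z* = 1123.5 + 10.5 = 1134.

1134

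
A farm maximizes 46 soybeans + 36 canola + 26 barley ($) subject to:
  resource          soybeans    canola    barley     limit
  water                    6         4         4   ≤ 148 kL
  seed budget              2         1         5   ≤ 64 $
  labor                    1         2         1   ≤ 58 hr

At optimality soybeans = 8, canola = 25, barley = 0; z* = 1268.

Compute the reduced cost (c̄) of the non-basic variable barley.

-6

Binding: water and labor. Non-binding: seed budget (23 unused).
Since seed budget is not tight, its dual is 0.
Dual feasibility on the basic columns requires 6·y_water + 1·y_labor = 46, 4·y_water + 2·y_labor = 36.
→ y_water = 7 and y_labor = 4.
Reduced cost of barley: c₃ − yᵀa₃ = 26 − (7·4 + 4·1) = 26 − 32 = -6.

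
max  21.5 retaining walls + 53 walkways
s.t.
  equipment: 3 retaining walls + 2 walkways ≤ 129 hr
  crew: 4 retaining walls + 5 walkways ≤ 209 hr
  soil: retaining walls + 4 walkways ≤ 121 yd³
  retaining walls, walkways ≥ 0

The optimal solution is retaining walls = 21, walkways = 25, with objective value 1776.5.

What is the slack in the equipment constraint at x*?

equipment used = 3·21 + 2·25 = 113; slack = 129 − 113 = 16.

16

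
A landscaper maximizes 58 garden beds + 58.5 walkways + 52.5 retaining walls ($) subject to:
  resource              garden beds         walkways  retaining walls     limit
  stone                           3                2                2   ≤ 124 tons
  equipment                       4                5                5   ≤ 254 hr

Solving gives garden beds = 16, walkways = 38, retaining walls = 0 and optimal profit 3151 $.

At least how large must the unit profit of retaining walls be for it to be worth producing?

58.5

Check each constraint at x*: stone 124/124 (tight); equipment 254/254 (tight).
Dual feasibility on the basic columns requires 3·y_stone + 4·y_equipment = 58, 2·y_stone + 5·y_equipment = 58.5.
Solving: y_stone = 8, y_equipment = 8.5.
retaining walls enters the basis when its profit ≥ yᵀa₃ = 8·2 + 8.5·5 = 58.5.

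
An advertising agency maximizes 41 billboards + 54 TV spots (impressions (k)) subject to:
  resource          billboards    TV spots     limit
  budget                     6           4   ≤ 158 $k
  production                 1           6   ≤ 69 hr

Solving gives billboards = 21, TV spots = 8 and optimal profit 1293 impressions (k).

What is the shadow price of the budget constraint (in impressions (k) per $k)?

6

Check each constraint at x*: budget 158/158 (tight); production 69/69 (tight).
From A_Bᵀ y = c: 6·y_budget + 1·y_production = 41; 4·y_budget + 6·y_production = 54.
→ y_budget = 6 and y_production = 5.
Shadow price of budget = 6.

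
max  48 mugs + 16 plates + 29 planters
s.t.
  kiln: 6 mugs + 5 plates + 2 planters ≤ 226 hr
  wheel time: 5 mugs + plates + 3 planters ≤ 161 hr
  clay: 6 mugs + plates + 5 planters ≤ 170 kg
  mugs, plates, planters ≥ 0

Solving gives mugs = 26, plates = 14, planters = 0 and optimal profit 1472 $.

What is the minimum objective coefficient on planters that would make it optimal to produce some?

34

Check each constraint at x*: kiln 226/226 (tight); wheel time 144/161 (slack 17); clay 170/170 (tight).
By complementary slackness, y = 0 for the non-binding constraint.
Dual feasibility on the basic columns requires 6·y_kiln + 6·y_clay = 48, 5·y_kiln + 1·y_clay = 16.
This yields shadow prices y_kiln = 2, y_clay = 6.
planters enters the basis when its profit ≥ yᵀa₃ = 2·2 + 6·5 = 34.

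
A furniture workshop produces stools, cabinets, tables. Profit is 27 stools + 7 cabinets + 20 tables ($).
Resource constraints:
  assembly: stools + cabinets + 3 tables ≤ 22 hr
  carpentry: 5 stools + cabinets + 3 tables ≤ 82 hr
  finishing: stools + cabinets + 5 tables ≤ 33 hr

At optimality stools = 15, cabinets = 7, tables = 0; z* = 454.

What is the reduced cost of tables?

-1

At the optimum: assembly uses 22 of 22 (binding); carpentry uses 82 of 82 (binding); finishing uses 22 of 33 (slack = 11).
Since finishing is not tight, its dual is 0.
Dual feasibility on the basic columns requires 1·y_assembly + 5·y_carpentry = 27, 1·y_assembly + 1·y_carpentry = 7.
Solving: y_assembly = 2, y_carpentry = 5.
Reduced cost of tables: c₃ − yᵀa₃ = 20 − (2·3 + 5·3) = 20 − 21 = -1.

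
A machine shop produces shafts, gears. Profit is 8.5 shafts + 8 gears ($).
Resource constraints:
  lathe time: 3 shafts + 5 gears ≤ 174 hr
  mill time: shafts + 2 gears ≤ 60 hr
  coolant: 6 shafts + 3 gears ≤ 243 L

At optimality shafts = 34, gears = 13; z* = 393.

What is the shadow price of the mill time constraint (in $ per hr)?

2.5

Check each constraint at x*: lathe time 167/174 (slack 7); mill time 60/60 (tight); coolant 243/243 (tight).
Slack constraints have shadow price 0 (complementary slackness).
The binding rows give the dual system: 1·y_mill time + 6·y_coolant = 8.5 and 2·y_mill time + 3·y_coolant = 8.
Solving: y_mill time = 2.5, y_coolant = 1.
Shadow price of mill time = 2.5.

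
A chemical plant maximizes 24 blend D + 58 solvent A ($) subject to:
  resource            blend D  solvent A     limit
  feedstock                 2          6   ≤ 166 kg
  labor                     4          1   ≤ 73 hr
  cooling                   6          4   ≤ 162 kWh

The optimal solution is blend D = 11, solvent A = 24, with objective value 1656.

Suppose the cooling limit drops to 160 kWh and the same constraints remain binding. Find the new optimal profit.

At the optimum: feedstock uses 166 of 166 (binding); labor uses 68 of 73 (slack = 5); cooling uses 162 of 162 (binding).
Slack constraints have shadow price 0 (complementary slackness).
The binding rows give the dual system: 2·y_feedstock + 6·y_cooling = 24 and 6·y_feedstock + 4·y_cooling = 58.
→ y_feedstock = 9 and y_cooling = 1.
Δz = y_cooling·Δb = 1 × (-2) = -2, so new z* = 1656 − 2 = 1654.

1654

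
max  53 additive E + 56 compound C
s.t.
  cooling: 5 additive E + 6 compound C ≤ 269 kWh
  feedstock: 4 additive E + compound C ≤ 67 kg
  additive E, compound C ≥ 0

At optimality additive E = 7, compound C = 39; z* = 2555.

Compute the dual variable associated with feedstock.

2

Both cooling and feedstock are binding at x*.
Dual feasibility on the basic columns requires 5·y_cooling + 4·y_feedstock = 53, 6·y_cooling + 1·y_feedstock = 56.
Solving: y_cooling = 9, y_feedstock = 2.
Shadow price of feedstock = 2.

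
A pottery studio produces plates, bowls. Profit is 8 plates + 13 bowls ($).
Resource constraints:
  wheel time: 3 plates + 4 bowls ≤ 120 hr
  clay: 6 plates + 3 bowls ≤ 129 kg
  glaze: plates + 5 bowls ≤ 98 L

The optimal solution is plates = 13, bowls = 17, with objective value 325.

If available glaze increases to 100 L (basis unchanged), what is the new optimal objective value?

329

Check each constraint at x*: wheel time 107/120 (slack 13); clay 129/129 (tight); glaze 98/98 (tight).
By complementary slackness, y = 0 for the non-binding constraint.
Dual feasibility on the basic columns requires 6·y_clay + 1·y_glaze = 8, 3·y_clay + 5·y_glaze = 13.
This yields shadow prices y_clay = 1, y_glaze = 2.
Δz = y_glaze·Δb = 2 × (2) = 4, so new z* = 325 + 4 = 329.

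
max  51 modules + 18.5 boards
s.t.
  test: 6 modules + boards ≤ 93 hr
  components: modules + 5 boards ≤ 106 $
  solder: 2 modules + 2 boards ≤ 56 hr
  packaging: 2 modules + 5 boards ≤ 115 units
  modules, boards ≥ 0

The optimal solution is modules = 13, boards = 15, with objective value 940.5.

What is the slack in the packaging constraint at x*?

packaging used = 2·13 + 5·15 = 101; slack = 115 − 101 = 14.

14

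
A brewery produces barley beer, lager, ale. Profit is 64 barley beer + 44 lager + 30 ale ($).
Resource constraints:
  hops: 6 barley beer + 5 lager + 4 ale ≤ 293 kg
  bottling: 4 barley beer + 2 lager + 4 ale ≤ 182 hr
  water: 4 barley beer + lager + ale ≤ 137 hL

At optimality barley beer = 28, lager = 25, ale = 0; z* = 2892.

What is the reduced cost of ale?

Binding: hops and water. Non-binding: bottling (20 unused).
Since bottling is not tight, its dual is 0.
The binding rows give the dual system: 6·y_hops + 4·y_water = 64 and 5·y_hops + 1·y_water = 44.
→ y_hops = 8 and y_water = 4.
Reduced cost of ale: c₃ − yᵀa₃ = 30 − (8·4 + 4·1) = 30 − 36 = -6.

-6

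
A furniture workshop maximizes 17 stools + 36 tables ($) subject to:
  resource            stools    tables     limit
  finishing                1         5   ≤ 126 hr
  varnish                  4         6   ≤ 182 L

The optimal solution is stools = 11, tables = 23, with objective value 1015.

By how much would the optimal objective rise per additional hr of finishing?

3

Both finishing and varnish are binding at x*.
From A_Bᵀ y = c: 1·y_finishing + 4·y_varnish = 17; 5·y_finishing + 6·y_varnish = 36.
Solving: y_finishing = 3, y_varnish = 3.5.
Shadow price of finishing = 3.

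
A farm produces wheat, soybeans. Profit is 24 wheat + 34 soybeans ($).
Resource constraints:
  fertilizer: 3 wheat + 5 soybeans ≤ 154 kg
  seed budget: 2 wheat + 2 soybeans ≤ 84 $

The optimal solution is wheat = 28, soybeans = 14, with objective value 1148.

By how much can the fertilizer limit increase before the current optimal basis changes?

Binding constraints: fertilizer, seed budget. The basis is B = [[3,5],[2,2]] with det -4.
Per unit increase in fertilizer, x* moves by d = (-0.5, 0.5).
The basis stays optimal until wheat reaches 0; allowable increase = 56 kg.

56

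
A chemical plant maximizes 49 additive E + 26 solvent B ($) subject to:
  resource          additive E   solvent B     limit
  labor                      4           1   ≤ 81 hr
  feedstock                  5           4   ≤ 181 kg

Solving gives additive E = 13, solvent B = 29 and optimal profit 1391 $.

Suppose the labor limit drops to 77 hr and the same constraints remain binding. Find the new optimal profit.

At the optimum: labor uses 81 of 81 (binding); feedstock uses 181 of 181 (binding).
From A_Bᵀ y = c: 4·y_labor + 5·y_feedstock = 49; 1·y_labor + 4·y_feedstock = 26.
This yields shadow prices y_labor = 6, y_feedstock = 5.
Δz = y_labor·Δb = 6 × (-4) = -24, so new z* = 1391 − 24 = 1367.

1367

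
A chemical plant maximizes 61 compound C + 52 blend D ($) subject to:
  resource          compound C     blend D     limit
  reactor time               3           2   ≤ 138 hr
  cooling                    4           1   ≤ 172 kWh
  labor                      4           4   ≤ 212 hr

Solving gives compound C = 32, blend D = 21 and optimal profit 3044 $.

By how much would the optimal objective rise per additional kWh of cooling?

Check each constraint at x*: reactor time 138/138 (tight); cooling 149/172 (slack 23); labor 212/212 (tight).
By complementary slackness, y = 0 for the non-binding constraint.
The binding rows give the dual system: 3·y_reactor time + 4·y_labor = 61 and 2·y_reactor time + 4·y_labor = 52.
Solving: y_reactor time = 9, y_labor = 8.5.
Shadow price of cooling = 0.

0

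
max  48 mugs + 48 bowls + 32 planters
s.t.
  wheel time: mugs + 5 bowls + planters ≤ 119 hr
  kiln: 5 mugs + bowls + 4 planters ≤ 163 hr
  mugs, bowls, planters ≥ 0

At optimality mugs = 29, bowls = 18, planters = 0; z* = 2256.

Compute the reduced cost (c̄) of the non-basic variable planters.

-8

Both wheel time and kiln are binding at x*.
From A_Bᵀ y = c: 1·y_wheel time + 5·y_kiln = 48; 5·y_wheel time + 1·y_kiln = 48.
Solving: y_wheel time = 8, y_kiln = 8.
Reduced cost of planters: c₃ − yᵀa₃ = 32 − (8·1 + 8·4) = 32 − 40 = -8.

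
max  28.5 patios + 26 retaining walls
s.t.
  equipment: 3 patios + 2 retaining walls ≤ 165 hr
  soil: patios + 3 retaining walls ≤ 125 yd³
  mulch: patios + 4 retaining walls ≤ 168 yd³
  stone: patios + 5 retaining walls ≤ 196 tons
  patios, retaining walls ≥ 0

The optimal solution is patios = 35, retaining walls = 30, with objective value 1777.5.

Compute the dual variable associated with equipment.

Binding: equipment and soil. Non-binding: mulch (13 unused), stone (11 unused).
Slack constraints have shadow price 0 (complementary slackness).
From A_Bᵀ y = c: 3·y_equipment + 1·y_soil = 28.5; 2·y_equipment + 3·y_soil = 26.
This yields shadow prices y_equipment = 8.5, y_soil = 3.
Shadow price of equipment = 8.5.

8.5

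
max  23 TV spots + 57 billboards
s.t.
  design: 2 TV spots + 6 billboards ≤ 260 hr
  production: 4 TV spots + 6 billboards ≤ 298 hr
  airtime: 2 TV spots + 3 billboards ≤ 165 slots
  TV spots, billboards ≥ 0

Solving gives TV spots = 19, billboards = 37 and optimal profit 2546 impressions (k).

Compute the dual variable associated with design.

Check each constraint at x*: design 260/260 (tight); production 298/298 (tight); airtime 149/165 (slack 16).
By complementary slackness, y = 0 for the non-binding constraint.
Dual feasibility on the basic columns requires 2·y_design + 4·y_production = 23, 6·y_design + 6·y_production = 57.
This yields shadow prices y_design = 7.5, y_production = 2.
Shadow price of design = 7.5.

7.5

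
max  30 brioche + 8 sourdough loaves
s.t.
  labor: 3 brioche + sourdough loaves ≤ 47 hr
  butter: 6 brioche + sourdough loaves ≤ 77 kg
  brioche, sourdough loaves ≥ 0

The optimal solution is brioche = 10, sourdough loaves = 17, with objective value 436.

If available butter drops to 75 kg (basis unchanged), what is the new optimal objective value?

432

At the optimum: labor uses 47 of 47 (binding); butter uses 77 of 77 (binding).
From A_Bᵀ y = c: 3·y_labor + 6·y_butter = 30; 1·y_labor + 1·y_butter = 8.
→ y_labor = 6 and y_butter = 2.
Δz = y_butter·Δb = 2 × (-2) = -4, so new z* = 436 − 4 = 432.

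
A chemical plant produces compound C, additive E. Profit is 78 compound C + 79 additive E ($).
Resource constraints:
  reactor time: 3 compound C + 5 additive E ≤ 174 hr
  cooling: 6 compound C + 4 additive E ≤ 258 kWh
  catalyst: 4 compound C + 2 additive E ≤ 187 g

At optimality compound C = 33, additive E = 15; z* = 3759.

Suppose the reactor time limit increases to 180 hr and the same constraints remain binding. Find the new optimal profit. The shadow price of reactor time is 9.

3813

Δb = 6, so new z* = 3759 + (9)·(6) = 3759 + 54 = 3813.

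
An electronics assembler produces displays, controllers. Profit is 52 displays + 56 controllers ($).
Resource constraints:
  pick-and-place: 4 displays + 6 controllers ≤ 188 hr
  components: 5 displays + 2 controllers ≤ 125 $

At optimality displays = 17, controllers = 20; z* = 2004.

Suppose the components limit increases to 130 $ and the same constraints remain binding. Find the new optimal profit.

At the optimum: pick-and-place uses 188 of 188 (binding); components uses 125 of 125 (binding).
From A_Bᵀ y = c: 4·y_pick-and-place + 5·y_components = 52; 6·y_pick-and-place + 2·y_components = 56.
This yields shadow prices y_pick-and-place = 8, y_components = 4.
Δz = y_components·Δb = 4 × (5) = 20, so new z* = 2004 + 20 = 2024.

2024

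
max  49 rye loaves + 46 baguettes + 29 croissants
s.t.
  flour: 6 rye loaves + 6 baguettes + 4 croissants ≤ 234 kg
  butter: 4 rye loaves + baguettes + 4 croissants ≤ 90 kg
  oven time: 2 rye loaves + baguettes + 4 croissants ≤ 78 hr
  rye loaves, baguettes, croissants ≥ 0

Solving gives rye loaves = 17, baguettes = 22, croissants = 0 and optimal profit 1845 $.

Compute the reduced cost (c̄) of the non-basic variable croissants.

-5

At the optimum: flour uses 234 of 234 (binding); butter uses 90 of 90 (binding); oven time uses 56 of 78 (slack = 22).
Slack constraints have shadow price 0 (complementary slackness).
From A_Bᵀ y = c: 6·y_flour + 4·y_butter = 49; 6·y_flour + 1·y_butter = 46.
This yields shadow prices y_flour = 7.5, y_butter = 1.
Reduced cost of croissants: c₃ − yᵀa₃ = 29 − (7.5·4 + 1·4) = 29 − 34 = -5.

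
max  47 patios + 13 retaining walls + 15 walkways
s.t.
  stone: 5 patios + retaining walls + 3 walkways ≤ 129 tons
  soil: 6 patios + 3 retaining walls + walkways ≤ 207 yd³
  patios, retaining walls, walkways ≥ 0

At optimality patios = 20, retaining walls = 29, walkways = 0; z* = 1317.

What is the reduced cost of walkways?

Both stone and soil are binding at x*.
Dual feasibility on the basic columns requires 5·y_stone + 6·y_soil = 47, 1·y_stone + 3·y_soil = 13.
This yields shadow prices y_stone = 7, y_soil = 2.
Reduced cost of walkways: c₃ − yᵀa₃ = 15 − (7·3 + 2·1) = 15 − 23 = -8.

-8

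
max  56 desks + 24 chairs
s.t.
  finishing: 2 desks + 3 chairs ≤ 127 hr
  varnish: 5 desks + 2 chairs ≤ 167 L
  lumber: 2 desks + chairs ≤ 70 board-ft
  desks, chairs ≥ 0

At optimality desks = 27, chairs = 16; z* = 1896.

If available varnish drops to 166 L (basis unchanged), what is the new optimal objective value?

At the optimum: finishing uses 102 of 127 (slack = 25); varnish uses 167 of 167 (binding); lumber uses 70 of 70 (binding).
Slack constraints have shadow price 0 (complementary slackness).
The binding rows give the dual system: 5·y_varnish + 2·y_lumber = 56 and 2·y_varnish + 1·y_lumber = 24.
→ y_varnish = 8 and y_lumber = 8.
Δz = y_varnish·Δb = 8 × (-1) = -8, so new z* = 1896 − 8 = 1888.

1888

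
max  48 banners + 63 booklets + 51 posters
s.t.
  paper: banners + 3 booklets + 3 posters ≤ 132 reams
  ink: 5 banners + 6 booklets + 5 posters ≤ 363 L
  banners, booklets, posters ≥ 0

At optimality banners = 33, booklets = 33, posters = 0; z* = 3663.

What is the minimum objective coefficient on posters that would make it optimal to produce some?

Check each constraint at x*: paper 132/132 (tight); ink 363/363 (tight).
Dual feasibility on the basic columns requires 1·y_paper + 5·y_ink = 48, 3·y_paper + 6·y_ink = 63.
Solving: y_paper = 3, y_ink = 9.
posters enters the basis when its profit ≥ yᵀa₃ = 3·3 + 9·5 = 54.

54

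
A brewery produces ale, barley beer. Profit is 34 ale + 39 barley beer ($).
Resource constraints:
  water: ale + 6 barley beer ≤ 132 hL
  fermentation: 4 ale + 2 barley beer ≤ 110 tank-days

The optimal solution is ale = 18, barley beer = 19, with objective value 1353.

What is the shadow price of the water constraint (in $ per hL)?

4

Check each constraint at x*: water 132/132 (tight); fermentation 110/110 (tight).
Dual feasibility on the basic columns requires 1·y_water + 4·y_fermentation = 34, 6·y_water + 2·y_fermentation = 39.
Solving: y_water = 4, y_fermentation = 7.5.
Shadow price of water = 4.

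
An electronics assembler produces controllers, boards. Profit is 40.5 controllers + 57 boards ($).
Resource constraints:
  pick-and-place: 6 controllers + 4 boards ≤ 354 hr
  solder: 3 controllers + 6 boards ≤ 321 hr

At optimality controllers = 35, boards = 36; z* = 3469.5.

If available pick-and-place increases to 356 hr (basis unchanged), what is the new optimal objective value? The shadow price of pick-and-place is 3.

3475.5

Δb = 2, so new z* = 3469.5 + (3)·(2) = 3469.5 + 6 = 3475.5.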